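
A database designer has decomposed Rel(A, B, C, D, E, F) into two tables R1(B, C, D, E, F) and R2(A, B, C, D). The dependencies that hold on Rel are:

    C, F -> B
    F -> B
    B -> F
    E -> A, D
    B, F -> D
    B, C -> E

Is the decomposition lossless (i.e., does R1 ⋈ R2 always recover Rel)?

Common attributes: R1 ∩ R2 = {B, C, D}.
Closure of {B, C, D}: B → F applies, adding F; B, C → E applies, adding E; E → A, D applies, adding A. So (B, C, D)⁺ = {A, B, C, D, E, F}.
This closure contains every attribute of R1, so R1 ∩ R2 → R1. The join is lossless.

Yes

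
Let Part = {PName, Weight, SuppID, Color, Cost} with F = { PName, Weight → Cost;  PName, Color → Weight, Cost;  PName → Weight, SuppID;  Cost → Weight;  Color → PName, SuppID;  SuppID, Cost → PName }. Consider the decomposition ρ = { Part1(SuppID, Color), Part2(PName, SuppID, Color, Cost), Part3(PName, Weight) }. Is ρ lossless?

Chase test. Columns are PName, Weight, SuppID, Color, Cost; row i has aⱼ where attribute j ∈ Parti, else bᵢⱼ.
Initial tableau (one row per fragment):
  row 1: b11 b12 a3 a4 b15
  row 2: a1 b22 a3 a4 a5
  row 3: a1 a2 b33 b34 b35
Rows 2 and 3 agree on PName; apply PName→Weight, SuppID and equate their Weight, SuppID entries.
Rows 1 and 2 agree on Color; apply Color→PName, SuppID and equate their PName, SuppID entries.
Rows 2 and 3 agree on PName, Weight; apply PName, Weight→Cost and equate their Cost entries.
Rows 1 and 2 agree on PName, Color; apply PName, Color→Weight, Cost and equate their Weight, Cost entries.
Row 1 is now all distinguished symbols — the join is lossless.

Yes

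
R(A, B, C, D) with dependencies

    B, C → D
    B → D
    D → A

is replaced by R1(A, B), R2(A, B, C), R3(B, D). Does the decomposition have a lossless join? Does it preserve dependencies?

Lossless test (chase): Rows 1 and 2 agree on B; apply B→D and equate their D entries. Rows 1 and 3 agree on B; apply B→D and equate their D entries. Rows 1 and 3 agree on D; apply D→A and equate their A entries. Row 2 is now all distinguished symbols — the join is lossless.
Dependency preservation: the restricted closure of {D} across the fragments never reaches {A}, so D → A cannot be enforced without a join — not preserved.

lossless but not dependency-preserving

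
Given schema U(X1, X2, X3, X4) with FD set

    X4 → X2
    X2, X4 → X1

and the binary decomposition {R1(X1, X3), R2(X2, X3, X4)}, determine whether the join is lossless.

Common attributes: R1 ∩ R2 = {X3}.
No dependency enlarges {X3}, so (X3)⁺ = {X3}.
The closure contains neither all of R1 = {X1, X3} nor all of R2 = {X2, X3, X4}, so the common attributes are not a superkey of either fragment. The join is lossy.

No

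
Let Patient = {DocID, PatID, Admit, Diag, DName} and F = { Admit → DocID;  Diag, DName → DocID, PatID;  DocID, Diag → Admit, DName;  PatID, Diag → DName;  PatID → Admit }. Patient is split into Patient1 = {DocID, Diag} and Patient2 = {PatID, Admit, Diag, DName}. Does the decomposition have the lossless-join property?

Common attributes: Patient1 ∩ Patient2 = {Diag}.
No dependency enlarges {Diag}, so (Diag)⁺ = {Diag}.
The closure contains neither all of Patient1 = {DocID, Diag} nor all of Patient2 = {PatID, Admit, Diag, DName}, so the common attributes are not a superkey of either fragment. The join is lossy.

No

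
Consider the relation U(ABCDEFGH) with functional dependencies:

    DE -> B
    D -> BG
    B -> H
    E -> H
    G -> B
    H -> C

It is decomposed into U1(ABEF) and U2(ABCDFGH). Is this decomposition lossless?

No

Common attributes: U1 ∩ U2 = {ABF}.
Closure of {ABF}: B → H applies, adding H; H → C applies, adding C. So (ABF)⁺ = {ABCFH}.
The closure contains neither all of U1 = {ABEF} nor all of U2 = {ABCDFGH}, so the common attributes are not a superkey of either fragment. The join is lossy.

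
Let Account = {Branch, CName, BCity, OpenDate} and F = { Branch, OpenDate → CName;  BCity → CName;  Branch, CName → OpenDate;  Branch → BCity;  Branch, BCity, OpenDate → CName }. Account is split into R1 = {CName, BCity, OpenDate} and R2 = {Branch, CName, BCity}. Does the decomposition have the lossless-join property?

Common attributes: R1 ∩ R2 = {CName, BCity}.
No dependency enlarges {CName, BCity}, so (CName, BCity)⁺ = {CName, BCity}.
The closure contains neither all of R1 = {CName, BCity, OpenDate} nor all of R2 = {Branch, CName, BCity}, so the common attributes are not a superkey of either fragment. The join is lossy.

No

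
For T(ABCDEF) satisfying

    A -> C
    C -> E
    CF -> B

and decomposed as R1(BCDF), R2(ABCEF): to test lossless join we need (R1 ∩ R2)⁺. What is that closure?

R1 ∩ R2 = {BCF}.
C → E applies, adding E
Closure: {BCEF}.

BCEF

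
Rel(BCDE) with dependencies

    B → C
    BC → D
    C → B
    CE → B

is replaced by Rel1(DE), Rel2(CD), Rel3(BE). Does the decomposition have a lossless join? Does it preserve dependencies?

Lossless test (chase): applying each FD to every pair of rows produces no changes in the tableau, so no row becomes fully distinguished — the join is lossy.
Dependency preservation: the restricted closure of {B} across the fragments never reaches {C}, so B → C cannot be enforced without a join — not preserved.

lossy and not dependency-preserving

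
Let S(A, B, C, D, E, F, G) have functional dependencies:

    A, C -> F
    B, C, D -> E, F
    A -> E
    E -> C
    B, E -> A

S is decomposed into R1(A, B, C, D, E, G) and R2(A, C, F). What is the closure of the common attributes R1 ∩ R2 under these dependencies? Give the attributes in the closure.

A, C, E, F

R1 ∩ R2 = {A, C}.
A, C → F applies, adding F
A → E applies, adding E
Closure: {A, C, E, F}.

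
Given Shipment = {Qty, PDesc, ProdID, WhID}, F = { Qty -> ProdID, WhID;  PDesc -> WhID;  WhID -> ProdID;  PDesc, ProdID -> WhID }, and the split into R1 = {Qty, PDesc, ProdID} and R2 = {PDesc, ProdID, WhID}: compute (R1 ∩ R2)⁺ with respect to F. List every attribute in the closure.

R1 ∩ R2 = {PDesc, ProdID}.
PDesc → WhID applies, adding WhID
Closure: {PDesc, ProdID, WhID}.

PDesc, ProdID, WhID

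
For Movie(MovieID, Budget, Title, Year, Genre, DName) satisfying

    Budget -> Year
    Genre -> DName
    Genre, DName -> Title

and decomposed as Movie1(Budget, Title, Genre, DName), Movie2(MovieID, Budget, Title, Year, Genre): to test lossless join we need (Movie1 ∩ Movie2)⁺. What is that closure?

Movie1 ∩ Movie2 = {Budget, Title, Genre}.
Budget → Year applies, adding Year
Genre → DName applies, adding DName
Closure: {Budget, Title, Year, Genre, DName}.

Budget, Title, Year, Genre, DName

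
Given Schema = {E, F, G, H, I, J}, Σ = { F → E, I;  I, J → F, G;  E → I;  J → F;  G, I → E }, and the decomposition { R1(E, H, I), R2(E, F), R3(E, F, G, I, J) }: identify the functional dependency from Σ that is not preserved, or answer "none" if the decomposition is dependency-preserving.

none

F → E, I lies within R3.
I, J → F, G lies within R3.
E → I lies within R1.
J → F lies within R3.
G, I → E lies within R3.
Every dependency is enforceable on the fragments, so the decomposition is dependency-preserving.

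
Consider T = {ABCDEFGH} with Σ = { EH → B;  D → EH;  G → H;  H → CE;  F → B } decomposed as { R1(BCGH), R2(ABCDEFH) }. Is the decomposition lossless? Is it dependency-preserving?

Lossless test: (BCH)⁺ = {BCEH}, which is a superkey of neither fragment — lossy.
Dependency preservation: every FD's attributes lie within a single fragment, so each can be enforced locally — preserved.

lossy but dependency-preserving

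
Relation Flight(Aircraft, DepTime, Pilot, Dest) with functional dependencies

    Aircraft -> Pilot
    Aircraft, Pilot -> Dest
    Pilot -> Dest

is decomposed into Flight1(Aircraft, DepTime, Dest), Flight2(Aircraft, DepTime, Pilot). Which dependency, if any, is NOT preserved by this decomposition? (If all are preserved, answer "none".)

Pilot -> Dest

Check Pilot → Dest: no single fragment contains all of {Pilot, Dest}, and the restricted closure of {Pilot} across the fragments never reaches {Dest}.
Aircraft → Pilot is preserved.
Aircraft, Pilot → Dest is preserved.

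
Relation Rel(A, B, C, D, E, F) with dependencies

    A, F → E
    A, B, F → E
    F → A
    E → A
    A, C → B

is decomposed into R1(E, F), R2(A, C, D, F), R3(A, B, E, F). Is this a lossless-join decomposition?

No

Chase test. Columns are A, B, C, D, E, F; row i has aⱼ where attribute j ∈ Ri, else bᵢⱼ.
Initial tableau (one row per fragment):
  row 1: b11 b12 b13 b14 a5 a6
  row 2: a1 b22 a3 a4 b25 a6
  row 3: a1 a2 b33 b34 a5 a6
Rows 2 and 3 agree on A, F; apply A, F→E and equate their E entries.
Rows 1 and 2 agree on F; apply F→A and equate their A entries.
No row becomes fully distinguished — the join is lossy.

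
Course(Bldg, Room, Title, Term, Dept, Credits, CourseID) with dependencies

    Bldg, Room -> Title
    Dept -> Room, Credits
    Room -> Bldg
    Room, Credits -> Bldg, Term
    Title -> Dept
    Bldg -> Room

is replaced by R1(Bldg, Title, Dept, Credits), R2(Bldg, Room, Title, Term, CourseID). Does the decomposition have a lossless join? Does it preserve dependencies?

Lossless test: (Bldg, Title)⁺ = {Bldg, Room, Title, Term, Dept, Credits}, which contains all of one fragment — lossless.
Dependency preservation: Dept → Room, Credits; Room, Credits → Bldg, Term are not contained in any single fragment, but the restricted closure of each left-hand side across the fragments still reaches the right-hand side; the remaining FDs each lie inside some fragment. All dependencies are preserved.

lossless and dependency-preserving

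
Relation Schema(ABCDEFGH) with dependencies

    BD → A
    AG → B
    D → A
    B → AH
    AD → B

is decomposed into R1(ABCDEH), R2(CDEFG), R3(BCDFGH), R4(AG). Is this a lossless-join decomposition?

Chase test. Columns are ABCDEFGH; row i has aⱼ where attribute j ∈ Ri, else bᵢⱼ.
Initial tableau (one row per fragment):
  row 1: a1 a2 a3 a4 a5 b16 b17 a8
  row 2: b21 b22 a3 a4 a5 a6 a7 b28
  row 3: b31 a2 a3 a4 b35 a6 a7 a8
  row 4: a1 b42 b43 b44 b45 b46 a7 b48
Rows 1 and 3 agree on BD; apply BD→A and equate their A entries.
Rows 3 and 4 agree on AG; apply AG→B and equate their B entries.
Rows 1 and 2 agree on D; apply D→A and equate their A entries.
Rows 1 and 4 agree on B; apply B→AH and equate their AH entries.
Rows 1 and 2 agree on AD; apply AD→B and equate their B entries.
Rows 1 and 2 agree on B; apply B→AH and equate their AH entries.
Row 2 is now all distinguished symbols — the join is lossless.

Yes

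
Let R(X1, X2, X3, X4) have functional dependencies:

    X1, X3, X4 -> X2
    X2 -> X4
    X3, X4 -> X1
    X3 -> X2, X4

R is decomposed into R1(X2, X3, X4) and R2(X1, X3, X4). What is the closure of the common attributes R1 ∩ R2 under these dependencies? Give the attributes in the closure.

X1, X2, X3, X4

R1 ∩ R2 = {X3, X4}.
X3, X4 → X1 applies, adding X1
X3 → X2, X4 applies, adding X2
Closure: {X1, X2, X3, X4}.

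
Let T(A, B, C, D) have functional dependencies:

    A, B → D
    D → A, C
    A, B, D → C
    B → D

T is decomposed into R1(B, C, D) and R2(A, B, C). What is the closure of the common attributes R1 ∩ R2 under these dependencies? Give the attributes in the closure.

R1 ∩ R2 = {B, C}.
B → D applies, adding D
D → A, C applies, adding A
Closure: {A, B, C, D}.

A, B, C, D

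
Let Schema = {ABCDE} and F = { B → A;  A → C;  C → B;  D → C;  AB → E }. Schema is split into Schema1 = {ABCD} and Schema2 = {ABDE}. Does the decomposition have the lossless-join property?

Common attributes: Schema1 ∩ Schema2 = {ABD}.
Closure of {ABD}: A → C applies, adding C; AB → E applies, adding E. So (ABD)⁺ = {ABCDE}.
This closure contains every attribute of Schema1, so Schema1 ∩ Schema2 → Schema1. The join is lossless.

Yes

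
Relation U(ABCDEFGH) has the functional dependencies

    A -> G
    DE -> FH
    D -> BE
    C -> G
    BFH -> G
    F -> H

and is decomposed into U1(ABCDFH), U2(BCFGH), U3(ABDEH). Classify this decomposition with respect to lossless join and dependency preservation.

Lossless test (chase): Rows 1 and 3 agree on A; apply A→G and equate their G entries. Rows 1 and 3 agree on D; apply D→BE and equate their BE entries. Rows 1 and 2 agree on C; apply C→G and equate their G entries. Rows 1 and 3 agree on DE; apply DE→FH and equate their FH entries. Row 1 is now all distinguished symbols — the join is lossless.
Dependency preservation: the restricted closure of {A} across the fragments never reaches {G}, so A → G cannot be enforced without a join — not preserved.

lossless but not dependency-preserving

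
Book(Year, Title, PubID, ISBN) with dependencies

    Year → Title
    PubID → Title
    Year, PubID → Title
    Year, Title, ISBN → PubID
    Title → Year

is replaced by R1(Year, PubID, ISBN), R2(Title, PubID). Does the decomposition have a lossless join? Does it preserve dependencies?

lossless but not dependency-preserving

Lossless test: (PubID)⁺ = {Year, Title, PubID}, which contains all of one fragment — lossless.
Dependency preservation: the restricted closure of {Year} across the fragments never reaches {Title}, so Year → Title cannot be enforced without a join — not preserved.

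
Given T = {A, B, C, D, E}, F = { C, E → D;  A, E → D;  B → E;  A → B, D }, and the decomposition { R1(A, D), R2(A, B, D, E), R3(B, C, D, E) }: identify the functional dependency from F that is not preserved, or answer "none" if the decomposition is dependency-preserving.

C, E → D lies within R3.
A, E → D lies within R2.
B → E lies within R2.
A → B, D lies within R2.
Every dependency is enforceable on the fragments, so the decomposition is dependency-preserving.

none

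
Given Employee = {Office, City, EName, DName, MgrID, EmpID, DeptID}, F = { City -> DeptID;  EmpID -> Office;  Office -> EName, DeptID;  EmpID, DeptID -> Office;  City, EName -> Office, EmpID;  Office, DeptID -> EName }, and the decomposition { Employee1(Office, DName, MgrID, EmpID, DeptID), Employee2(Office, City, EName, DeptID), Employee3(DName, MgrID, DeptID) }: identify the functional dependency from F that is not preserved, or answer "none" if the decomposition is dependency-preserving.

City, EName -> Office, EmpID

Check City, EName → Office, EmpID: no single fragment contains all of {Office, City, EName, EmpID}, and the restricted closure of {City, EName} across the fragments never reaches {Office, EmpID}.
City → DeptID is preserved.
EmpID → Office is preserved.
Office → EName, DeptID is preserved.
EmpID, DeptID → Office is preserved.
Office, DeptID → EName is preserved.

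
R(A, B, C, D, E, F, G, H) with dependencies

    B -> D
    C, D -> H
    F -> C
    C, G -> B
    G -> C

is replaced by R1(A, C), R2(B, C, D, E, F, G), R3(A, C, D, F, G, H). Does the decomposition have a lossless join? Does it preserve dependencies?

Lossless test (chase): Rows 2 and 3 agree on C, D; apply C, D→H and equate their H entries. Rows 2 and 3 agree on C, G; apply C, G→B and equate their B entries. No row becomes fully distinguished — the join is lossy.
Dependency preservation: every FD's attributes lie within a single fragment, so each can be enforced locally — preserved.

lossy but dependency-preserving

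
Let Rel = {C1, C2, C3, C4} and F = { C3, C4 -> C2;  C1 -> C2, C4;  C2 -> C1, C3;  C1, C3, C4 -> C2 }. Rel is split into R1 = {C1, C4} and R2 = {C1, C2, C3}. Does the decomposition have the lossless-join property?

Yes

Common attributes: R1 ∩ R2 = {C1}.
Closure of {C1}: C1 → C2, C4 applies, adding C2, C4; C2 → C1, C3 applies, adding C3. So (C1)⁺ = {C1, C2, C3, C4}.
This closure contains every attribute of R1, so R1 ∩ R2 → R1. The join is lossless.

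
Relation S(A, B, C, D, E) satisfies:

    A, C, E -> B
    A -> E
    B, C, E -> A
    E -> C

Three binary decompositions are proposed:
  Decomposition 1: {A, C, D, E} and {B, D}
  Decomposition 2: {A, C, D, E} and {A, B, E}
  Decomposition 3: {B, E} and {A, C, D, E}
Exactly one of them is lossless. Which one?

Decomposition 1: common = {D}, closure = {D} → lossy.
Decomposition 2: common = {A, E}, closure = {A, B, C, E} → lossless.
Decomposition 3: common = {E}, closure = {C, E} → lossy.

Decomposition 2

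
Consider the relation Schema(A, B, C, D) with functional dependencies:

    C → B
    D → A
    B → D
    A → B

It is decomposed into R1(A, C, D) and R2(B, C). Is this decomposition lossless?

Common attributes: R1 ∩ R2 = {C}.
Closure of {C}: C → B applies, adding B; B → D applies, adding D; D → A applies, adding A. So (C)⁺ = {A, B, C, D}.
This closure contains every attribute of R1, so R1 ∩ R2 → R1. The join is lossless.

Yes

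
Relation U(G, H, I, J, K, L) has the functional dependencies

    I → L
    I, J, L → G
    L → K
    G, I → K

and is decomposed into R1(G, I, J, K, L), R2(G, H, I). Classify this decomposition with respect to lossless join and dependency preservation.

lossy but dependency-preserving

Lossless test: (G, I)⁺ = {G, I, K, L}, which is a superkey of neither fragment — lossy.
Dependency preservation: every FD's attributes lie within a single fragment, so each can be enforced locally — preserved.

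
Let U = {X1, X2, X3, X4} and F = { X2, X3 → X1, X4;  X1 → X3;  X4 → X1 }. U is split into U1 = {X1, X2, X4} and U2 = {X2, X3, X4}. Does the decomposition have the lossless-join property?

Yes

Common attributes: U1 ∩ U2 = {X2, X4}.
Closure of {X2, X4}: X4 → X1 applies, adding X1; X1 → X3 applies, adding X3. So (X2, X4)⁺ = {X1, X2, X3, X4}.
This closure contains every attribute of U1, so U1 ∩ U2 → U1. The join is lossless.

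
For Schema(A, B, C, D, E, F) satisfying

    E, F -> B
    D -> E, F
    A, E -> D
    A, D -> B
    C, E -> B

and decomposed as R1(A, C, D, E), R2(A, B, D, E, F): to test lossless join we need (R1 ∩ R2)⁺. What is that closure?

A, B, D, E, F

R1 ∩ R2 = {A, D, E}.
D → E, F applies, adding F
A, D → B applies, adding B
Closure: {A, B, D, E, F}.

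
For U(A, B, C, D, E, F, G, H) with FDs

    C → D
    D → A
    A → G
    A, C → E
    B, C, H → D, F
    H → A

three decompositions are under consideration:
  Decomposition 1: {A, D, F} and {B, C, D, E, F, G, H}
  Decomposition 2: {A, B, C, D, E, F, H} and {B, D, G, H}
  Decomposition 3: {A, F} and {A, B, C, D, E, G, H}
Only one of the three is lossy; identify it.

Decomposition 3

Decomposition 1: common = {D, F}, closure = {A, D, F, G} → lossless.
Decomposition 2: common = {B, D, H}, closure = {A, B, D, G, H} → lossless.
Decomposition 3: common = {A}, closure = {A, G} → lossy.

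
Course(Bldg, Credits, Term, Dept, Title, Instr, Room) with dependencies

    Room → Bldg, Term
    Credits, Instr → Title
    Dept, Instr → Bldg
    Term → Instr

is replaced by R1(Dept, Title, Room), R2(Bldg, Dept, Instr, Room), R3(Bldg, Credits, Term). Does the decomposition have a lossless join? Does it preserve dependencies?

lossy and not dependency-preserving

Lossless test (chase): Rows 1 and 2 agree on Room; apply Room→Bldg, Term and equate their Bldg, Term entries. Rows 1 and 2 agree on Term; apply Term→Instr and equate their Instr entries. No row becomes fully distinguished — the join is lossy.
Dependency preservation: the restricted closure of {Room} across the fragments never reaches {Bldg, Term}, so Room → Bldg, Term cannot be enforced without a join — not preserved.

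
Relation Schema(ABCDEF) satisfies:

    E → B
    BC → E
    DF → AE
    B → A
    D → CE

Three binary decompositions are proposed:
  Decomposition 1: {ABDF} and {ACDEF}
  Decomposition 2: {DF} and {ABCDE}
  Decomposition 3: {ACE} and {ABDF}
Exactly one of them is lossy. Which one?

Decomposition 1: common = {ADF}, closure = {ABCDEF} → lossless.
Decomposition 2: common = {D}, closure = {ABCDE} → lossless.
Decomposition 3: common = {A}, closure = {A} → lossy.

Decomposition 3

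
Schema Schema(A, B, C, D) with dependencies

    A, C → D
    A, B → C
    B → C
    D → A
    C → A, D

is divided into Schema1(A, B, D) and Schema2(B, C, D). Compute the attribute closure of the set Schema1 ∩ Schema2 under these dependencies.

Schema1 ∩ Schema2 = {B, D}.
B → C applies, adding C
D → A applies, adding A
Closure: {A, B, C, D}.

A, B, C, D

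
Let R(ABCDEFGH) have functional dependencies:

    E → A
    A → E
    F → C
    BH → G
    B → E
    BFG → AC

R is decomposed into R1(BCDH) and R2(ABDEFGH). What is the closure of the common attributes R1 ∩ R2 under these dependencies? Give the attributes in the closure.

ABDEGH

R1 ∩ R2 = {BDH}.
BH → G applies, adding G
B → E applies, adding E
E → A applies, adding A
Closure: {ABDEGH}.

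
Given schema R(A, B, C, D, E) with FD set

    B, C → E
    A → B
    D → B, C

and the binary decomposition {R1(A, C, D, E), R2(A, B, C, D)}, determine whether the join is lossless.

Yes

Common attributes: R1 ∩ R2 = {A, C, D}.
Closure of {A, C, D}: A → B applies, adding B; B, C → E applies, adding E. So (A, C, D)⁺ = {A, B, C, D, E}.
This closure contains every attribute of R1, so R1 ∩ R2 → R1. The join is lossless.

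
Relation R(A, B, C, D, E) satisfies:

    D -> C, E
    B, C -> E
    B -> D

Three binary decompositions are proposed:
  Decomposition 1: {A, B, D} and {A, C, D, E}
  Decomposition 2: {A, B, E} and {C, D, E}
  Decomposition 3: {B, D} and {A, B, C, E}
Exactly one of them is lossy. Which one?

Decomposition 1: common = {A, D}, closure = {A, C, D, E} → lossless.
Decomposition 2: common = {E}, closure = {E} → lossy.
Decomposition 3: common = {B}, closure = {B, C, D, E} → lossless.

Decomposition 2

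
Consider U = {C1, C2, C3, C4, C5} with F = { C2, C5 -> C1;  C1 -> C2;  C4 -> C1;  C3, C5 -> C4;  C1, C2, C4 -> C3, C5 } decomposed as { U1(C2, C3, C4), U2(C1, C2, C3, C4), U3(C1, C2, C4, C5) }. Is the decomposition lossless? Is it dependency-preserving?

lossless but not dependency-preserving

Lossless test (chase): Rows 1 and 2 agree on C4; apply C4→C1 and equate their C1 entries. Rows 1 and 2 agree on C1, C2, C4; apply C1, C2, C4→C3, C5 and equate their C3, C5 entries. Rows 1 and 3 agree on C1, C2, C4; apply C1, C2, C4→C3, C5 and equate their C3, C5 entries. Row 1 is now all distinguished symbols — the join is lossless.
Dependency preservation: the restricted closure of {C3, C5} across the fragments never reaches {C4}, so C3, C5 → C4 cannot be enforced without a join — not preserved.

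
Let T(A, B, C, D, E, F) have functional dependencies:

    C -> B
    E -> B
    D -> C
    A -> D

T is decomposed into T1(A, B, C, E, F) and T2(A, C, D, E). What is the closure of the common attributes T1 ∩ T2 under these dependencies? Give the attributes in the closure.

T1 ∩ T2 = {A, C, E}.
C → B applies, adding B
A → D applies, adding D
Closure: {A, B, C, D, E}.

A, B, C, D, E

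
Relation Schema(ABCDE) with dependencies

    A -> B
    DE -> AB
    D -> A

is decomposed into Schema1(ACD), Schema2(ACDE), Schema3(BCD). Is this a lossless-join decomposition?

Yes

Chase test. Columns are ABCDE; row i has aⱼ where attribute j ∈ Schemai, else bᵢⱼ.
Initial tableau (one row per fragment):
  row 1: a1 b12 a3 a4 b15
  row 2: a1 b22 a3 a4 a5
  row 3: b31 a2 a3 a4 b35
Rows 1 and 2 agree on A; apply A→B and equate their B entries.
Rows 1 and 3 agree on D; apply D→A and equate their A entries.
Rows 1 and 3 agree on A; apply A→B and equate their B entries.
Row 2 is now all distinguished symbols — the join is lossless.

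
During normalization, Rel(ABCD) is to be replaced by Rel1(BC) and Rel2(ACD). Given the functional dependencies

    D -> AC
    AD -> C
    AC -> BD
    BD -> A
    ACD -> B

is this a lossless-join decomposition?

No

Common attributes: Rel1 ∩ Rel2 = {C}.
No dependency enlarges {C}, so (C)⁺ = {C}.
The closure contains neither all of Rel1 = {BC} nor all of Rel2 = {ACD}, so the common attributes are not a superkey of either fragment. The join is lossy.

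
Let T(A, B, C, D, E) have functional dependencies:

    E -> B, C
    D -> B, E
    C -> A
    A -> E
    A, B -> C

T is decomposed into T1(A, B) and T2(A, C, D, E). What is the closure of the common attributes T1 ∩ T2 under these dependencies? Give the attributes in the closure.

T1 ∩ T2 = {A}.
A → E applies, adding E
E → B, C applies, adding B, C
Closure: {A, B, C, E}.

A, B, C, E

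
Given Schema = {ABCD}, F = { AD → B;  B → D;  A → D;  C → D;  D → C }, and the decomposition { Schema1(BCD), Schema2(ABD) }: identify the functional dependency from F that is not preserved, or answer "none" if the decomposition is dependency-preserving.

AD → B lies within Schema2.
B → D lies within Schema1.
A → D lies within Schema2.
C → D lies within Schema1.
D → C lies within Schema1.
Every dependency is enforceable on the fragments, so the decomposition is dependency-preserving.

none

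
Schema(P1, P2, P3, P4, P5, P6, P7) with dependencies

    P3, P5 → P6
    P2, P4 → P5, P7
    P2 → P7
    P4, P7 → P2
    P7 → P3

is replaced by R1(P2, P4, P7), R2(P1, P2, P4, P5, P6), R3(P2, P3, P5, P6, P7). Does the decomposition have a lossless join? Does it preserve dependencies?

lossless and dependency-preserving

Lossless test (chase): Rows 1 and 2 agree on P2, P4; apply P2, P4→P5, P7 and equate their P5, P7 entries. Rows 1 and 2 agree on P7; apply P7→P3 and equate their P3 entries. Rows 1 and 3 agree on P7; apply P7→P3 and equate their P3 entries. Rows 1 and 2 agree on P3, P5; apply P3, P5→P6 and equate their P6 entries. Row 2 is now all distinguished symbols — the join is lossless.
Dependency preservation: P2, P4 → P5, P7 is not contained in any single fragment, but the restricted closure of its left-hand side across the fragments still reaches the right-hand side; the remaining FDs each lie inside some fragment. All dependencies are preserved.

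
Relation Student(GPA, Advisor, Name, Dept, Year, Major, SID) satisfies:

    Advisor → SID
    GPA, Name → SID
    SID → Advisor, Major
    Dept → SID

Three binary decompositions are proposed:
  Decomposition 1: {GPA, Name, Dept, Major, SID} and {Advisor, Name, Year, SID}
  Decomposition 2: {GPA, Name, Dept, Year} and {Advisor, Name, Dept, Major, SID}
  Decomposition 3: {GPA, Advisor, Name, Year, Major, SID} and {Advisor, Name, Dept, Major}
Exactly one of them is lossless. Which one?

Decomposition 1: common = {Name, SID}, closure = {Advisor, Name, Major, SID} → lossy.
Decomposition 2: common = {Name, Dept}, closure = {Advisor, Name, Dept, Major, SID} → lossless.
Decomposition 3: common = {Advisor, Name, Major}, closure = {Advisor, Name, Major, SID} → lossy.

Decomposition 2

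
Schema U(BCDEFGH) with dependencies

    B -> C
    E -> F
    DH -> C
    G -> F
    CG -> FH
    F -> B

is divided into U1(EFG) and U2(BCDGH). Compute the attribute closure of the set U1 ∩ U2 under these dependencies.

BCFGH

U1 ∩ U2 = {G}.
G → F applies, adding F
F → B applies, adding B
B → C applies, adding C
CG → FH applies, adding H
Closure: {BCFGH}.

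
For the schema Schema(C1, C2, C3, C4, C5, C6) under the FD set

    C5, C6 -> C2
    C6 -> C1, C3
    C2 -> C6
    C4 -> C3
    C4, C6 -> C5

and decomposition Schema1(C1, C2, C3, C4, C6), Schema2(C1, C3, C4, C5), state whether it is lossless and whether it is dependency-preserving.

lossy and not dependency-preserving

Lossless test: (C1, C3, C4)⁺ = {C1, C3, C4}, which is a superkey of neither fragment — lossy.
Dependency preservation: the restricted closure of {C5, C6} across the fragments never reaches {C2}, so C5, C6 → C2 cannot be enforced without a join — not preserved.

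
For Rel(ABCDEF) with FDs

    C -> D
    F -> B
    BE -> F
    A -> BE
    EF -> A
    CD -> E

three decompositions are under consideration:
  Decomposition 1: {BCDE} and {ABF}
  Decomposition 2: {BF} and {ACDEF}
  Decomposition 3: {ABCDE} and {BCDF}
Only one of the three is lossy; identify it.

Decomposition 1: common = {B}, closure = {B} → lossy.
Decomposition 2: common = {F}, closure = {BF} → lossless.
Decomposition 3: common = {BCD}, closure = {ABCDEF} → lossless.

Decomposition 1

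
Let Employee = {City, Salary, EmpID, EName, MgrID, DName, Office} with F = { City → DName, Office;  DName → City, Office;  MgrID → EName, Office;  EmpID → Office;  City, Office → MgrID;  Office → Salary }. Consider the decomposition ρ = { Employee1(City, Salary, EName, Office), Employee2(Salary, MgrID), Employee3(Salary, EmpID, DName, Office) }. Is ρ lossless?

No

Chase test. Columns are City, Salary, EmpID, EName, MgrID, DName, Office; row i has aⱼ where attribute j ∈ Employeei, else bᵢⱼ.
Initial tableau (one row per fragment):
  row 1: a1 a2 b13 a4 b15 b16 a7
  row 2: b21 a2 b23 b24 a5 b26 b27
  row 3: b31 a2 a3 b34 b35 a6 a7
No row becomes fully distinguished — the join is lossy.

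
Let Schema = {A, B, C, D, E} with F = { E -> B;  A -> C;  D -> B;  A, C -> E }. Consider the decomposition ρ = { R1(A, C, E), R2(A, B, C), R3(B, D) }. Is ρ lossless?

No

Chase test. Columns are A, B, C, D, E; row i has aⱼ where attribute j ∈ Ri, else bᵢⱼ.
Initial tableau (one row per fragment):
  row 1: a1 b12 a3 b14 a5
  row 2: a1 a2 a3 b24 b25
  row 3: b31 a2 b33 a4 b35
Rows 1 and 2 agree on A, C; apply A, C→E and equate their E entries.
Rows 1 and 2 agree on E; apply E→B and equate their B entries.
No row becomes fully distinguished — the join is lossy.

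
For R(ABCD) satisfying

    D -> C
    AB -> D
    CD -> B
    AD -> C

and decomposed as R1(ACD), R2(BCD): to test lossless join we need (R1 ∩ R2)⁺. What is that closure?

R1 ∩ R2 = {CD}.
CD → B applies, adding B
Closure: {BCD}.

BCD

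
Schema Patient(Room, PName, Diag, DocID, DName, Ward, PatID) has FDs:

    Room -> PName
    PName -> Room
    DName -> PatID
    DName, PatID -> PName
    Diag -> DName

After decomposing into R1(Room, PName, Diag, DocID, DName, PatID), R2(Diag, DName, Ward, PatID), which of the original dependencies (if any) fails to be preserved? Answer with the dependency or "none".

none

Room → PName lies within R1.
PName → Room lies within R1.
DName → PatID lies within R1.
DName, PatID → PName lies within R1.
Diag → DName lies within R1.
Every dependency is enforceable on the fragments, so the decomposition is dependency-preserving.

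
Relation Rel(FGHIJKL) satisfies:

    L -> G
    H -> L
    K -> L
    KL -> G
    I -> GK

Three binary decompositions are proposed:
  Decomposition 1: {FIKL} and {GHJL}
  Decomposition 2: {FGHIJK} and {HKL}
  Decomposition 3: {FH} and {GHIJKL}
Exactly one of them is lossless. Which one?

Decomposition 2

Decomposition 1: common = {L}, closure = {GL} → lossy.
Decomposition 2: common = {HK}, closure = {GHKL} → lossless.
Decomposition 3: common = {H}, closure = {GHL} → lossy.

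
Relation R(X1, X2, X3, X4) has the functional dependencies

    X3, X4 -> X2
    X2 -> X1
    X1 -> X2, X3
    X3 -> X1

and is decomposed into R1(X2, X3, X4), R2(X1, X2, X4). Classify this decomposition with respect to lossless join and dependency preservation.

lossless and dependency-preserving

Lossless test: (X2, X4)⁺ = {X1, X2, X3, X4}, which contains all of one fragment — lossless.
Dependency preservation: X1 → X2, X3; X3 → X1 are not contained in any single fragment, but the restricted closure of each left-hand side across the fragments still reaches the right-hand side; the remaining FDs each lie inside some fragment. All dependencies are preserved.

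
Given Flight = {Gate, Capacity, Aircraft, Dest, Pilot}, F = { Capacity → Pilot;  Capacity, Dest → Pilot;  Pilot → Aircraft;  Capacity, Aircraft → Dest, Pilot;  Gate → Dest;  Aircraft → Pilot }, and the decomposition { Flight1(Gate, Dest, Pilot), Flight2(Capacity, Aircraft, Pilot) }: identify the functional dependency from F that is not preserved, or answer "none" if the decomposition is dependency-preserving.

Check Capacity, Aircraft → Dest, Pilot: no single fragment contains all of {Capacity, Aircraft, Dest, Pilot}, and the restricted closure of {Capacity, Aircraft} across the fragments never reaches {Dest, Pilot}.
Capacity → Pilot is preserved.
Capacity, Dest → Pilot is preserved.
Pilot → Aircraft is preserved.
Gate → Dest is preserved.
Aircraft → Pilot is preserved.

Capacity, Aircraft → Dest, Pilot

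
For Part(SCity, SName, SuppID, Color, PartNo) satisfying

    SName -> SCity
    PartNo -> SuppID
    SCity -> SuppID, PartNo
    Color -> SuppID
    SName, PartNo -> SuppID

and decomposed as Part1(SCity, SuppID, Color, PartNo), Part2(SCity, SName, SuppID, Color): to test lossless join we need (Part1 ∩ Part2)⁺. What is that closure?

Part1 ∩ Part2 = {SCity, SuppID, Color}.
SCity → SuppID, PartNo applies, adding PartNo
Closure: {SCity, SuppID, Color, PartNo}.

SCity, SuppID, Color, PartNo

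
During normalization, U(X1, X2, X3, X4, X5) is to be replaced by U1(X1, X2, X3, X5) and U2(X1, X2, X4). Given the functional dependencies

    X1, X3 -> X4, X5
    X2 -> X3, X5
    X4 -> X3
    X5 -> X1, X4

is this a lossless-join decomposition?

Yes

Common attributes: U1 ∩ U2 = {X1, X2}.
Closure of {X1, X2}: X2 → X3, X5 applies, adding X3, X5; X5 → X1, X4 applies, adding X4. So (X1, X2)⁺ = {X1, X2, X3, X4, X5}.
This closure contains every attribute of U1, so U1 ∩ U2 → U1. The join is lossless.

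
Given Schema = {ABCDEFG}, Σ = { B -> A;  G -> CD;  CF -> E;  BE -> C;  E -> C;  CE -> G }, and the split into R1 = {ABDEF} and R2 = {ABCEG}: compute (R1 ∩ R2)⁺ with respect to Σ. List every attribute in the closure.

ABCDEG

R1 ∩ R2 = {ABE}.
BE → C applies, adding C
CE → G applies, adding G
G → CD applies, adding D
Closure: {ABCDEG}.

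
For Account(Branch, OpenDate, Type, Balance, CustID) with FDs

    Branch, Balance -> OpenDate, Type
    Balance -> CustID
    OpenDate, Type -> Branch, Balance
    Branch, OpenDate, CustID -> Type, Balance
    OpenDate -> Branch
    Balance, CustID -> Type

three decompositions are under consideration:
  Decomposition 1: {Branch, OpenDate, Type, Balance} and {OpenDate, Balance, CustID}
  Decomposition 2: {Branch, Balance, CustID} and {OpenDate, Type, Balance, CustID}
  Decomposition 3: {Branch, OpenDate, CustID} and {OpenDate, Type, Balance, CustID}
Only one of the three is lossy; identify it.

Decomposition 1: common = {OpenDate, Balance}, closure = {Branch, OpenDate, Type, Balance, CustID} → lossless.
Decomposition 2: common = {Balance, CustID}, closure = {Type, Balance, CustID} → lossy.
Decomposition 3: common = {OpenDate, CustID}, closure = {Branch, OpenDate, Type, Balance, CustID} → lossless.

Decomposition 2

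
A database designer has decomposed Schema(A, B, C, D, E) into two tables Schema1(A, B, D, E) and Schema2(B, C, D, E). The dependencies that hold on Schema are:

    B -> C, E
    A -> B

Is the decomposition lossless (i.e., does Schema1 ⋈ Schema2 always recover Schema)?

Yes

Common attributes: Schema1 ∩ Schema2 = {B, D, E}.
Closure of {B, D, E}: B → C, E applies, adding C. So (B, D, E)⁺ = {B, C, D, E}.
This closure contains every attribute of Schema2, so Schema1 ∩ Schema2 → Schema2. The join is lossless.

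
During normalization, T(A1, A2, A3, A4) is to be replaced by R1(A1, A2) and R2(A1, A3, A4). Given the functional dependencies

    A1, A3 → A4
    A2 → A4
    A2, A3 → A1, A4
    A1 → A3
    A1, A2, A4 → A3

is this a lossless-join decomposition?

Yes

Common attributes: R1 ∩ R2 = {A1}.
Closure of {A1}: A1 → A3 applies, adding A3; A1, A3 → A4 applies, adding A4. So (A1)⁺ = {A1, A3, A4}.
This closure contains every attribute of R2, so R1 ∩ R2 → R2. The join is lossless.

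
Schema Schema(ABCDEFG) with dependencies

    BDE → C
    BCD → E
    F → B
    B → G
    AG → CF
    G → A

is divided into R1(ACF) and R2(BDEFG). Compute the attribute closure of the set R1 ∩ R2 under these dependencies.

ABCFG

R1 ∩ R2 = {F}.
F → B applies, adding B
B → G applies, adding G
G → A applies, adding A
AG → CF applies, adding C
Closure: {ABCFG}.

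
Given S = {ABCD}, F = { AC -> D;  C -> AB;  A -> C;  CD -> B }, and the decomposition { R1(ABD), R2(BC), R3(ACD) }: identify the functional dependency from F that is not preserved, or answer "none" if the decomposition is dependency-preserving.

AC → D lies within R3.
C → AB: restricted closure across fragments reaches AB.
A → C lies within R3.
CD → B: restricted closure across fragments reaches B.
Every dependency is enforceable on the fragments, so the decomposition is dependency-preserving.

none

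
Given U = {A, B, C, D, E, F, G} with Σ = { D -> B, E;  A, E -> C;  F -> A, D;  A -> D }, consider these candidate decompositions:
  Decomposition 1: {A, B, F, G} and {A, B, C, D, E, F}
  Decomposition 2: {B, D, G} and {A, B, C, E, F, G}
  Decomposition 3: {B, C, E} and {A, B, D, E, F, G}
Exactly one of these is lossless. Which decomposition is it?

Decomposition 1: common = {A, B, F}, closure = {A, B, C, D, E, F} → lossless.
Decomposition 2: common = {B, G}, closure = {B, G} → lossy.
Decomposition 3: common = {B, E}, closure = {B, E} → lossy.

Decomposition 1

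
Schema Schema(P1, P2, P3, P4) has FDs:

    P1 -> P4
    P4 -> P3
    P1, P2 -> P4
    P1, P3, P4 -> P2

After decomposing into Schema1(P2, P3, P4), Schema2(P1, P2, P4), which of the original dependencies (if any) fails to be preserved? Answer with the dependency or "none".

P1 → P4 lies within Schema2.
P4 → P3 lies within Schema1.
P1, P2 → P4 lies within Schema2.
P1, P3, P4 → P2: restricted closure across fragments reaches P2.
Every dependency is enforceable on the fragments, so the decomposition is dependency-preserving.

none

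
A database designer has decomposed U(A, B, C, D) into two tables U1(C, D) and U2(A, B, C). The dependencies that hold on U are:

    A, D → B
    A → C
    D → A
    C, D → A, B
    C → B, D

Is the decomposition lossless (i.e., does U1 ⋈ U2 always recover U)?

Yes

Common attributes: U1 ∩ U2 = {C}.
Closure of {C}: C → B, D applies, adding B, D; D → A applies, adding A. So (C)⁺ = {A, B, C, D}.
This closure contains every attribute of U1, so U1 ∩ U2 → U1. The join is lossless.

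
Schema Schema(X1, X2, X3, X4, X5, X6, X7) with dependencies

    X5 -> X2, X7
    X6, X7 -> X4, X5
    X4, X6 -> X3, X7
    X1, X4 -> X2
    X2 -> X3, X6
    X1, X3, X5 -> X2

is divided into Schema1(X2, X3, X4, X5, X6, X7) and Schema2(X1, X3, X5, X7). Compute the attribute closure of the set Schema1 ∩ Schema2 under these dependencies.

X2, X3, X4, X5, X6, X7

Schema1 ∩ Schema2 = {X3, X5, X7}.
X5 → X2, X7 applies, adding X2
X2 → X3, X6 applies, adding X6
X6, X7 → X4, X5 applies, adding X4
Closure: {X2, X3, X4, X5, X6, X7}.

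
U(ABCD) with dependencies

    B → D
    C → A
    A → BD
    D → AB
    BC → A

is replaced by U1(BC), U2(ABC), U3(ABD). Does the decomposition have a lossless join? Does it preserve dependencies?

lossless and dependency-preserving

Lossless test (chase): Rows 1 and 2 agree on B; apply B→D and equate their D entries. Rows 1 and 3 agree on B; apply B→D and equate their D entries. Rows 1 and 2 agree on C; apply C→A and equate their A entries. Row 1 is now all distinguished symbols — the join is lossless.
Dependency preservation: every FD's attributes lie within a single fragment, so each can be enforced locally — preserved.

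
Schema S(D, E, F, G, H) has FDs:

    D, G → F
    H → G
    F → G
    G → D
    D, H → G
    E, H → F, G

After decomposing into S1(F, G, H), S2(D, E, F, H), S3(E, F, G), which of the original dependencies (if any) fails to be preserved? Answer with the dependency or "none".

none

D, G → F: restricted closure across fragments reaches F.
H → G lies within S1.
F → G lies within S1.
G → D: restricted closure across fragments reaches D.
D, H → G: restricted closure across fragments reaches G.
E, H → F, G: restricted closure across fragments reaches F, G.
Every dependency is enforceable on the fragments, so the decomposition is dependency-preserving.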